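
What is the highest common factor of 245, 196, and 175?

245 = 5 × 7^2
196 = 2^2 × 7^2
175 = 5^2 × 7
gcd(245, 196, 175) = 7.

7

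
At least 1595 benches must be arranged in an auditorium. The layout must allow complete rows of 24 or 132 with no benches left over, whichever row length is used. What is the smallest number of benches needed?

The number of benches must be a common multiple of 24 and 132, so a multiple of their LCM.
24 = 2^3 × 3
132 = 2^2 × 3 × 11
LCM(24, 132) = 2^3 × 3 × 11 = 264.
Smallest multiple of 264 that is ≥ 1595: ⌈1595/264⌉ × 264 = 7 × 264 = 1848.

1848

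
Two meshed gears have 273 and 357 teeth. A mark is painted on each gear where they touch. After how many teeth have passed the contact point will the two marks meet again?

We need the least common multiple of the intervals.
273 = 3 × 7 × 13
357 = 3 × 7 × 17
LCM(273, 357) = 3 × 7 × 13 × 17 = 4641.

4641 teeth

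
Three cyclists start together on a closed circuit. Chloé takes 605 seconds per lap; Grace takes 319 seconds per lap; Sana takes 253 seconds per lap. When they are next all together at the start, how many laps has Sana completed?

1595 laps

They are all back at their starting positions together after one LCM of the periods.
605 = 5 × 11^2
319 = 11 × 29
253 = 11 × 23
LCM(605, 319, 253) = 5 × 11^2 × 23 × 29 = 403535.
Laps for period 253: 403535 / 253 = 1595.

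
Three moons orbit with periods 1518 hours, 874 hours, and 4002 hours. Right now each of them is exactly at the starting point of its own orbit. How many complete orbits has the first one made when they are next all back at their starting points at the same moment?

All finish a whole number of cycles simultaneously at t = LCM of the periods.
1518 = 2 × 3 × 11 × 23
874 = 2 × 19 × 23
4002 = 2 × 3 × 23 × 29
LCM(1518, 874, 4002) = 2 × 3 × 11 × 19 × 23 × 29 = 836418.
Orbits for period 1518: 836418 / 1518 = 551.

551 orbits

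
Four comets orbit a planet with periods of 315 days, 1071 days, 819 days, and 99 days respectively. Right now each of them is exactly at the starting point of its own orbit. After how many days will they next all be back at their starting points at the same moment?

765765 days

We need the least common multiple of the intervals.
315 = 3^2 × 5 × 7
1071 = 3^2 × 7 × 17
819 = 3^2 × 7 × 13
99 = 3^2 × 11
LCM(315, 1071, 819, 99) = 3^2 × 5 × 7 × 11 × 13 × 17 = 765765.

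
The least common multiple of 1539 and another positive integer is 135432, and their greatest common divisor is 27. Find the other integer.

gcd × lcm = product of the two integers, so the other integer is (27 × 135432) / 1539 = 2376.

2376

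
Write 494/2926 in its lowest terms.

494 = 2 × 13 × 19
2926 = 2 × 7 × 11 × 19
gcd(494, 2926) = 2 × 19 = 38.
Divide numerator and denominator by 38: 494/2926 = 13/77.

13/77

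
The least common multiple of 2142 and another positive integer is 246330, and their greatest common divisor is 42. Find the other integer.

4830

gcd × lcm = product of the two integers, so the other integer is (42 × 246330) / 2142 = 4830.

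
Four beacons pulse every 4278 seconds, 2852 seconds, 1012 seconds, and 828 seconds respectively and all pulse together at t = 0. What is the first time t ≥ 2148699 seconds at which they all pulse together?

2258784 seconds

Joint pulses occur at multiples of LCM(4278, 2852, 1012, 828).
4278 = 2 × 3 × 23 × 31
2852 = 2^2 × 23 × 31
1012 = 2^2 × 11 × 23
828 = 2^2 × 3^2 × 23
LCM(4278, 2852, 1012, 828) = 2^2 × 3^2 × 11 × 23 × 31 = 282348.
Smallest multiple of 282348 that is ≥ 2148699: ⌈2148699/282348⌉ × 282348 = 8 × 282348 = 2258784.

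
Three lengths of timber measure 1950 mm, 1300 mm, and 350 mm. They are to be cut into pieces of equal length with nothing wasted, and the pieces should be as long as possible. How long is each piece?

The greatest length dividing all of 1950, 1300, and 350 is their gcd.
1950 = 2 × 3 × 5^2 × 13
1300 = 2^2 × 5^2 × 13
350 = 2 × 5^2 × 7
gcd(1950, 1300, 350) = 2 × 5^2 = 50.

50 mm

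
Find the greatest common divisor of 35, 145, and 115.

35 = 5 × 7
145 = 5 × 29
115 = 5 × 23
gcd(35, 145, 115) = 5.

5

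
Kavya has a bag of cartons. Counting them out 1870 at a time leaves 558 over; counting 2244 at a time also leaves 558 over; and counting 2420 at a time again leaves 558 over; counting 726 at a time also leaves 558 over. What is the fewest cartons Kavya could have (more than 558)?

N − 558 must be a common multiple of 1870, 2244, 2420, and 726.
1870 = 2 × 5 × 11 × 17
2244 = 2^2 × 3 × 11 × 17
2420 = 2^2 × 5 × 11^2
726 = 2 × 3 × 11^2
LCM(1870, 2244, 2420, 726) = 2^2 × 3 × 5 × 11^2 × 17 = 123420.
Smallest N > 558 is LCM + 558 = 123420 + 558 = 123978.

123978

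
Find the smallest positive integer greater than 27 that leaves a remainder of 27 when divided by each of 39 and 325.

N − 27 must be a common multiple of 39 and 325.
39 = 3 × 13
325 = 5^2 × 13
LCM(39, 325) = 3 × 5^2 × 13 = 975.
Smallest N > 27 is LCM + 27 = 975 + 27 = 1002.

1002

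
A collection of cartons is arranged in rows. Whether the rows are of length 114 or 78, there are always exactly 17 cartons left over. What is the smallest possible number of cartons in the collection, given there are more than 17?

N − 17 must be a common multiple of 114 and 78.
114 = 2 × 3 × 19
78 = 2 × 3 × 13
LCM(114, 78) = 2 × 3 × 13 × 19 = 1482.
Smallest N > 17 is LCM + 17 = 1482 + 17 = 1499.

1499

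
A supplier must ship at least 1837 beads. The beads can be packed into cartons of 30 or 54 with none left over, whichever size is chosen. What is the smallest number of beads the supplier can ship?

1890

The number of beads must be a common multiple of 30 and 54, so a multiple of their LCM.
30 = 2 × 3 × 5
54 = 2 × 3^3
LCM(30, 54) = 2 × 3^3 × 5 = 270.
Smallest multiple of 270 that is ≥ 1837: ⌈1837/270⌉ × 270 = 7 × 270 = 1890.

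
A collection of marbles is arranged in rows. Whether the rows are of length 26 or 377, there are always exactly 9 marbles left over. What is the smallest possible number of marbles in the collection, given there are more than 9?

N − 9 must be a common multiple of 26 and 377.
26 = 2 × 13
377 = 13 × 29
LCM(26, 377) = 2 × 13 × 29 = 754.
Smallest N > 9 is LCM + 9 = 754 + 9 = 763.

763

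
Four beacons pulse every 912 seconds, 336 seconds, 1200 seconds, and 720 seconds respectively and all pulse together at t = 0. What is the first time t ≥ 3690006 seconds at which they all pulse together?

3830400 seconds

Joint pulses occur at multiples of LCM(912, 336, 1200, 720).
912 = 2^4 × 3 × 19
336 = 2^4 × 3 × 7
1200 = 2^4 × 3 × 5^2
720 = 2^4 × 3^2 × 5
LCM(912, 336, 1200, 720) = 2^4 × 3^2 × 5^2 × 7 × 19 = 478800.
Smallest multiple of 478800 that is ≥ 3690006: ⌈3690006/478800⌉ × 478800 = 8 × 478800 = 3830400.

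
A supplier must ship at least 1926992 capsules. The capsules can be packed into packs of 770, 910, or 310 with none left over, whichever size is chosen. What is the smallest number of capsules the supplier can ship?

The number of capsules must be a common multiple of 770, 910, and 310, so a multiple of their LCM.
770 = 2 × 5 × 7 × 11
910 = 2 × 5 × 7 × 13
310 = 2 × 5 × 31
LCM(770, 910, 310) = 2 × 5 × 7 × 11 × 13 × 31 = 310310.
Smallest multiple of 310310 that is ≥ 1926992: ⌈1926992/310310⌉ × 310310 = 7 × 310310 = 2172170.

2172170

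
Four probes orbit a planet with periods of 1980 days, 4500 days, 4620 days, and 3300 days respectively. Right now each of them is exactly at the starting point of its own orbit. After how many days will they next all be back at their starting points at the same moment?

346500 days

They coincide at every common multiple of the periods; the first is the LCM.
1980 = 2^2 × 3^2 × 5 × 11
4500 = 2^2 × 3^2 × 5^3
4620 = 2^2 × 3 × 5 × 7 × 11
3300 = 2^2 × 3 × 5^2 × 11
LCM(1980, 4500, 4620, 3300) = 2^2 × 3^2 × 5^3 × 7 × 11 = 346500.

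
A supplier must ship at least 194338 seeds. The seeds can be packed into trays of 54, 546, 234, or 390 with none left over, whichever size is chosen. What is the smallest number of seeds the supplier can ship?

196560

The number of seeds must be a common multiple of 54, 546, 234, and 390, so a multiple of their LCM.
54 = 2 × 3^3
546 = 2 × 3 × 7 × 13
234 = 2 × 3^2 × 13
390 = 2 × 3 × 5 × 13
LCM(54, 546, 234, 390) = 2 × 3^3 × 5 × 7 × 13 = 24570.
Smallest multiple of 24570 that is ≥ 194338: ⌈194338/24570⌉ × 24570 = 8 × 24570 = 196560.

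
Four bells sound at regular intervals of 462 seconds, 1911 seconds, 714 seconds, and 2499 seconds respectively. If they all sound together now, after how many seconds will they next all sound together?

They coincide at every common multiple of the periods; the first is the LCM.
462 = 2 × 3 × 7 × 11
1911 = 3 × 7^2 × 13
714 = 2 × 3 × 7 × 17
2499 = 3 × 7^2 × 17
LCM(462, 1911, 714, 2499) = 2 × 3 × 7^2 × 11 × 13 × 17 = 714714.

714714 seconds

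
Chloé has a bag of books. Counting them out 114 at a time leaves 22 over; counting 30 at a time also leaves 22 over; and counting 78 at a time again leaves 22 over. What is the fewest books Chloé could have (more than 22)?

7432

N − 22 must be a common multiple of 114, 30, and 78.
114 = 2 × 3 × 19
30 = 2 × 3 × 5
78 = 2 × 3 × 13
LCM(114, 30, 78) = 2 × 3 × 5 × 13 × 19 = 7410.
Smallest N > 22 is LCM + 22 = 7410 + 22 = 7432.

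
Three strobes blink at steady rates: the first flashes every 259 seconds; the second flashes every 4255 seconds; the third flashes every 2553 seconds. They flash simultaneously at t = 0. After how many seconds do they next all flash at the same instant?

89355 seconds

The first simultaneous occurrence is after LCM of the individual periods.
259 = 7 × 37
4255 = 5 × 23 × 37
2553 = 3 × 23 × 37
LCM(259, 4255, 2553) = 3 × 5 × 7 × 23 × 37 = 89355.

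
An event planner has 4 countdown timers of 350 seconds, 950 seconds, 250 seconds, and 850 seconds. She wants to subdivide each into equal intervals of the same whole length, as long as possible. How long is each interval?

50 seconds

The interval must divide each timer length; the longest such is the gcd.
350 = 2 × 5^2 × 7
950 = 2 × 5^2 × 19
250 = 2 × 5^3
850 = 2 × 5^2 × 17
gcd(350, 950, 250, 850) = 2 × 5^2 = 50.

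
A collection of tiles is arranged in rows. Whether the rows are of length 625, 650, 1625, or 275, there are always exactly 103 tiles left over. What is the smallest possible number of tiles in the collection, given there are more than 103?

N − 103 must be a common multiple of 625, 650, 1625, and 275.
625 = 5^4
650 = 2 × 5^2 × 13
1625 = 5^3 × 13
275 = 5^2 × 11
LCM(625, 650, 1625, 275) = 2 × 5^4 × 11 × 13 = 178750.
Smallest N > 103 is LCM + 103 = 178750 + 103 = 178853.

178853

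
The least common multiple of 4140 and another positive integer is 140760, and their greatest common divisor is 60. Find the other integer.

gcd × lcm = product of the two integers, so the other integer is (60 × 140760) / 4140 = 2040.

2040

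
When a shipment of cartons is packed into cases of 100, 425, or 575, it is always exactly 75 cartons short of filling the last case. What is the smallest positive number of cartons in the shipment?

39025

Being 75 short of a full case of size k means N ≡ −75 (mod k), i.e. N + 75 is a multiple of each size.
100 = 2^2 × 5^2
425 = 5^2 × 17
575 = 5^2 × 23
LCM(100, 425, 575) = 2^2 × 5^2 × 17 × 23 = 39100.
Smallest positive N is 39100 − 75 = 39025.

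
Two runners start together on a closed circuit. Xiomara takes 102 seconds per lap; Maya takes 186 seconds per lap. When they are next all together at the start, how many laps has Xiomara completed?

31 laps

All finish a whole number of cycles simultaneously at t = LCM of the periods.
102 = 2 × 3 × 17
186 = 2 × 3 × 31
LCM(102, 186) = 2 × 3 × 17 × 31 = 3162.
Laps for period 102: 3162 / 102 = 31.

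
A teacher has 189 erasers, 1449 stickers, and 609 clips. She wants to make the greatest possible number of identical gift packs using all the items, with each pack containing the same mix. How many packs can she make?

The pack count must divide each quantity, so the greatest is gcd(189, 1449, 609).
189 = 3^3 × 7
1449 = 3^2 × 7 × 23
609 = 3 × 7 × 29
gcd(189, 1449, 609) = 3 × 7 = 21.

21 packs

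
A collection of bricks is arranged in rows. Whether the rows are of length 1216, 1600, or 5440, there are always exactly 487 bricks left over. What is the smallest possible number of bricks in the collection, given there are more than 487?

N − 487 must be a common multiple of 1216, 1600, and 5440.
1216 = 2^6 × 19
1600 = 2^6 × 5^2
5440 = 2^6 × 5 × 17
LCM(1216, 1600, 5440) = 2^6 × 5^2 × 17 × 19 = 516800.
Smallest N > 487 is LCM + 487 = 516800 + 487 = 517287.

517287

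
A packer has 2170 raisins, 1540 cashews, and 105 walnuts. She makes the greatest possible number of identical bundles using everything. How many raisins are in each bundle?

Number of bundles = gcd(2170, 1540, 105).
2170 = 2 × 5 × 7 × 31
1540 = 2^2 × 5 × 7 × 11
105 = 3 × 5 × 7
gcd(2170, 1540, 105) = 5 × 7 = 35.
raisins per bundle = 2170 / 35 = 62.

62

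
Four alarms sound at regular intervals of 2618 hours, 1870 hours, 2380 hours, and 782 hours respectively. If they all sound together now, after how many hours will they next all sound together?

602140 hours

The first simultaneous occurrence is after LCM of the individual periods.
2618 = 2 × 7 × 11 × 17
1870 = 2 × 5 × 11 × 17
2380 = 2^2 × 5 × 7 × 17
782 = 2 × 17 × 23
LCM(2618, 1870, 2380, 782) = 2^2 × 5 × 7 × 11 × 17 × 23 = 602140.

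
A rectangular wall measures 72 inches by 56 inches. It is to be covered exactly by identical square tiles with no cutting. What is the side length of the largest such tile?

8 inches

The tile side must divide both 72 and 56, so the largest is their gcd.
72 = 2^3 × 3^2
56 = 2^3 × 7
gcd(72, 56) = 2^3 = 8.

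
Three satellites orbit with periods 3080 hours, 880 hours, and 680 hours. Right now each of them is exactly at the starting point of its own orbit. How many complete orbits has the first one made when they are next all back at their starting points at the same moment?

34 orbits

They are all back at their starting positions together after one LCM of the periods.
3080 = 2^3 × 5 × 7 × 11
880 = 2^4 × 5 × 11
680 = 2^3 × 5 × 17
LCM(3080, 880, 680) = 2^4 × 5 × 7 × 11 × 17 = 104720.
Orbits for period 3080: 104720 / 3080 = 34.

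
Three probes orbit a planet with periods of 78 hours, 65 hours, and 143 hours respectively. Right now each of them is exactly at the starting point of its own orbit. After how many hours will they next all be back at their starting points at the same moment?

4290 hours

We need the least common multiple of the intervals.
78 = 2 × 3 × 13
65 = 5 × 13
143 = 11 × 13
LCM(78, 65, 143) = 2 × 3 × 5 × 11 × 13 = 4290.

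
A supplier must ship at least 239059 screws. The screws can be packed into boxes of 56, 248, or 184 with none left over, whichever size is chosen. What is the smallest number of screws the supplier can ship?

The number of screws must be a common multiple of 56, 248, and 184, so a multiple of their LCM.
56 = 2^3 × 7
248 = 2^3 × 31
184 = 2^3 × 23
LCM(56, 248, 184) = 2^3 × 7 × 23 × 31 = 39928.
Smallest multiple of 39928 that is ≥ 239059: ⌈239059/39928⌉ × 39928 = 6 × 39928 = 239568.

239568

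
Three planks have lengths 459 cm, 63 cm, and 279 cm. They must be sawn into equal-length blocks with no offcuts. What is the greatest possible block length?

9 cm

The block length must divide every plank, so the greatest is gcd(459, 63, 279).
459 = 3^3 × 17
63 = 3^2 × 7
279 = 3^2 × 31
gcd(459, 63, 279) = 3^2 = 9.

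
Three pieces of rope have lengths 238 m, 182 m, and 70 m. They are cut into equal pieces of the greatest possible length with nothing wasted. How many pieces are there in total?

Piece length = gcd(238, 182, 70).
238 = 2 × 7 × 17
182 = 2 × 7 × 13
70 = 2 × 5 × 7
gcd(238, 182, 70) = 2 × 7 = 14.
Total pieces = 238/14 + 182/14 + 70/14 = 17 + 13 + 5 = 35.

35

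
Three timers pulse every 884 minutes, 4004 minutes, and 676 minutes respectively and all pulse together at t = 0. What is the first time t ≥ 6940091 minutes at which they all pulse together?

Joint pulses occur at multiples of LCM(884, 4004, 676).
884 = 2^2 × 13 × 17
4004 = 2^2 × 7 × 11 × 13
676 = 2^2 × 13^2
LCM(884, 4004, 676) = 2^2 × 7 × 11 × 13^2 × 17 = 884884.
Smallest multiple of 884884 that is ≥ 6940091: ⌈6940091/884884⌉ × 884884 = 8 × 884884 = 7079072.

7079072 minutes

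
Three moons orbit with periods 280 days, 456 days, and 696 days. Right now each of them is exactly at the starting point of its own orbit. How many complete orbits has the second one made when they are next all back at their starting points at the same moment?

1015 orbits

They are all back at their starting positions together after one LCM of the periods.
280 = 2^3 × 5 × 7
456 = 2^3 × 3 × 19
696 = 2^3 × 3 × 29
LCM(280, 456, 696) = 2^3 × 3 × 5 × 7 × 19 × 29 = 462840.
Orbits for period 456: 462840 / 456 = 1015.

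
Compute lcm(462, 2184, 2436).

462 = 2 × 3 × 7 × 11
2184 = 2^3 × 3 × 7 × 13
2436 = 2^2 × 3 × 7 × 29
LCM(462, 2184, 2436) = 2^3 × 3 × 7 × 11 × 13 × 29 = 696696.

696696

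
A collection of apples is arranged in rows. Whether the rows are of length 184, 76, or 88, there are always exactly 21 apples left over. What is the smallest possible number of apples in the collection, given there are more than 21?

38477

N − 21 must be a common multiple of 184, 76, and 88.
184 = 2^3 × 23
76 = 2^2 × 19
88 = 2^3 × 11
LCM(184, 76, 88) = 2^3 × 11 × 19 × 23 = 38456.
Smallest N > 21 is LCM + 21 = 38456 + 21 = 38477.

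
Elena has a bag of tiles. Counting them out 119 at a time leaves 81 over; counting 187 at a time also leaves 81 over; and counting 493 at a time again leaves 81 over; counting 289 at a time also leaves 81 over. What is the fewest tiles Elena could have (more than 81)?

645418

N − 81 must be a common multiple of 119, 187, 493, and 289.
119 = 7 × 17
187 = 11 × 17
493 = 17 × 29
289 = 17^2
LCM(119, 187, 493, 289) = 7 × 11 × 17^2 × 29 = 645337.
Smallest N > 81 is LCM + 81 = 645337 + 81 = 645418.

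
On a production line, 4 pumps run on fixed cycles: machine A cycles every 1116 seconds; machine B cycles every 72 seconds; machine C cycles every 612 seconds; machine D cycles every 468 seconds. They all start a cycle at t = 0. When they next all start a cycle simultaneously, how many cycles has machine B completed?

All finish a whole number of cycles simultaneously at t = LCM of the periods.
1116 = 2^2 × 3^2 × 31
72 = 2^3 × 3^2
612 = 2^2 × 3^2 × 17
468 = 2^2 × 3^2 × 13
LCM(1116, 72, 612, 468) = 2^3 × 3^2 × 13 × 17 × 31 = 493272.
Cycles for period 72: 493272 / 72 = 6851.

6851 cycles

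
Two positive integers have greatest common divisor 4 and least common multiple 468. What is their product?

For any two positive integers, gcd × lcm = product = 4 × 468 = 1872.

1872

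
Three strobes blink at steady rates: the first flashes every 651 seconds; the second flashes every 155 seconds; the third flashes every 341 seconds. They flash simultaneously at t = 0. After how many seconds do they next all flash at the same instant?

The first simultaneous occurrence is after LCM of the individual periods.
651 = 3 × 7 × 31
155 = 5 × 31
341 = 11 × 31
LCM(651, 155, 341) = 3 × 5 × 7 × 11 × 31 = 35805.

35805 seconds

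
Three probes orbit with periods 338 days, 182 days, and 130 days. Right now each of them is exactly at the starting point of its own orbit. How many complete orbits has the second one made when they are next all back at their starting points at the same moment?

They are all back at their starting positions together after one LCM of the periods.
338 = 2 × 13^2
182 = 2 × 7 × 13
130 = 2 × 5 × 13
LCM(338, 182, 130) = 2 × 5 × 7 × 13^2 = 11830.
Orbits for period 182: 11830 / 182 = 65.

65 orbits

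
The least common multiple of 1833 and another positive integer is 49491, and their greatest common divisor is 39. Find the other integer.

1053

gcd × lcm = product of the two integers, so the other integer is (39 × 49491) / 1833 = 1053.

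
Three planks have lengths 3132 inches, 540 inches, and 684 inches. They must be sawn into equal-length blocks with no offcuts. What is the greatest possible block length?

The block length must divide every plank, so the greatest is gcd(3132, 540, 684).
3132 = 2^2 × 3^3 × 29
540 = 2^2 × 3^3 × 5
684 = 2^2 × 3^2 × 19
gcd(3132, 540, 684) = 2^2 × 3^2 = 36.

36 inches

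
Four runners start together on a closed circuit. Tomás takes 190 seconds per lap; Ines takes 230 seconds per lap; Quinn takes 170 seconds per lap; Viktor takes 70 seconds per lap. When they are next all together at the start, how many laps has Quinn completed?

3059 laps

All finish a whole number of cycles simultaneously at t = LCM of the periods.
190 = 2 × 5 × 19
230 = 2 × 5 × 23
170 = 2 × 5 × 17
70 = 2 × 5 × 7
LCM(190, 230, 170, 70) = 2 × 5 × 7 × 17 × 19 × 23 = 520030.
Laps for period 170: 520030 / 170 = 3059.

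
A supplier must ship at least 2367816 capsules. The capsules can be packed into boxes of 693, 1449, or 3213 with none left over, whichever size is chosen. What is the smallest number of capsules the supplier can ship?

The number of capsules must be a common multiple of 693, 1449, and 3213, so a multiple of their LCM.
693 = 3^2 × 7 × 11
1449 = 3^2 × 7 × 23
3213 = 3^3 × 7 × 17
LCM(693, 1449, 3213) = 3^3 × 7 × 11 × 17 × 23 = 812889.
Smallest multiple of 812889 that is ≥ 2367816: ⌈2367816/812889⌉ × 812889 = 3 × 812889 = 2438667.

2438667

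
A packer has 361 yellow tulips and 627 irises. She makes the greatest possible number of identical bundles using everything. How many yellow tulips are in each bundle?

Number of bundles = gcd(361, 627).
361 = 19^2
627 = 3 × 11 × 19
gcd(361, 627) = 19.
yellow tulips per bundle = 361 / 19 = 19.

19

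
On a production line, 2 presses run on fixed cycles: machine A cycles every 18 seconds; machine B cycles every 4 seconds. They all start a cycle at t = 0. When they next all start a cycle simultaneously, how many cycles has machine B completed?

9 cycles

All finish a whole number of cycles simultaneously at t = LCM of the periods.
18 = 2 × 3^2
4 = 2^2
LCM(18, 4) = 2^2 × 3^2 = 36.
Cycles for period 4: 36 / 4 = 9.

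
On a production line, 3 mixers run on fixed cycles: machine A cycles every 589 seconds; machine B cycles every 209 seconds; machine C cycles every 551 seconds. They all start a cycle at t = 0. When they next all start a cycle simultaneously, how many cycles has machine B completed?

899 cycles

All finish a whole number of cycles simultaneously at t = LCM of the periods.
589 = 19 × 31
209 = 11 × 19
551 = 19 × 29
LCM(589, 209, 551) = 11 × 19 × 29 × 31 = 187891.
Cycles for period 209: 187891 / 209 = 899.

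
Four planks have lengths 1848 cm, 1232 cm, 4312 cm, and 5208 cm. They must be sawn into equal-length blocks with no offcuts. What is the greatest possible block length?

The block length must divide every plank, so the greatest is gcd(1848, 1232, 4312, 5208).
1848 = 2^3 × 3 × 7 × 11
1232 = 2^4 × 7 × 11
4312 = 2^3 × 7^2 × 11
5208 = 2^3 × 3 × 7 × 31
gcd(1848, 1232, 4312, 5208) = 2^3 × 7 = 56.

56 cm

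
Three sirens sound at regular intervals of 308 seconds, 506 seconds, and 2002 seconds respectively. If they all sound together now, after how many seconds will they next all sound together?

92092 seconds

We need the least common multiple of the intervals.
308 = 2^2 × 7 × 11
506 = 2 × 11 × 23
2002 = 2 × 7 × 11 × 13
LCM(308, 506, 2002) = 2^2 × 7 × 11 × 13 × 23 = 92092.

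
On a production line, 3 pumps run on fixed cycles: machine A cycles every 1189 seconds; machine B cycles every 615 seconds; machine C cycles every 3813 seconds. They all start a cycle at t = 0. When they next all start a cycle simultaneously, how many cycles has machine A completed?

The first common completion time is the LCM of the periods.
1189 = 29 × 41
615 = 3 × 5 × 41
3813 = 3 × 31 × 41
LCM(1189, 615, 3813) = 3 × 5 × 29 × 31 × 41 = 552885.
Cycles for period 1189: 552885 / 1189 = 465.

465 cycles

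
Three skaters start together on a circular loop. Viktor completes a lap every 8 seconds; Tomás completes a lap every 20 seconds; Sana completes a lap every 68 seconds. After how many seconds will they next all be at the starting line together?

The first simultaneous occurrence is after LCM of the individual periods.
8 = 2^3
20 = 2^2 × 5
68 = 2^2 × 17
LCM(8, 20, 68) = 2^3 × 5 × 17 = 680.

680 seconds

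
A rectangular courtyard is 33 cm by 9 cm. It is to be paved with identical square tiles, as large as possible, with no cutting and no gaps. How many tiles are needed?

Tile side = gcd(33, 9).
33 = 3 × 11
9 = 3^2
gcd(33, 9) = 3.
Tiles: (33/3) × (9/3) = 11 × 3 = 33.

33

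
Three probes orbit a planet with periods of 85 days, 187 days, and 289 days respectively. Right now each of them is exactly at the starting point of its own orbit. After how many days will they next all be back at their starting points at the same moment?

The first simultaneous occurrence is after LCM of the individual periods.
85 = 5 × 17
187 = 11 × 17
289 = 17^2
LCM(85, 187, 289) = 5 × 11 × 17^2 = 15895.

15895 days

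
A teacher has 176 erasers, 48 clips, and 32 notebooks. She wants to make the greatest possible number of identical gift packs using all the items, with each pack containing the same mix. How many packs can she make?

The pack count must divide each quantity, so the greatest is gcd(176, 48, 32).
176 = 2^4 × 11
48 = 2^4 × 3
32 = 2^5
gcd(176, 48, 32) = 2^4 = 16.

16 packs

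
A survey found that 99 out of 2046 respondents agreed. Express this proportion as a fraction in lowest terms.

3/62

99 = 3^2 × 11
2046 = 2 × 3 × 11 × 31
gcd(99, 2046) = 3 × 11 = 33.
Divide numerator and denominator by 33: 99/2046 = 3/62.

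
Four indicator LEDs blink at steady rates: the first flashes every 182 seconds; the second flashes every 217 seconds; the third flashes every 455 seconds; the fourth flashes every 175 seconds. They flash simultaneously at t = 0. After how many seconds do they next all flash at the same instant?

They coincide at every common multiple of the periods; the first is the LCM.
182 = 2 × 7 × 13
217 = 7 × 31
455 = 5 × 7 × 13
175 = 5^2 × 7
LCM(182, 217, 455, 175) = 2 × 5^2 × 7 × 13 × 31 = 141050.

141050 seconds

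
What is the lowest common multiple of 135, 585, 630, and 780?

135 = 3^3 × 5
585 = 3^2 × 5 × 13
630 = 2 × 3^2 × 5 × 7
780 = 2^2 × 3 × 5 × 13
LCM(135, 585, 630, 780) = 2^2 × 3^3 × 5 × 7 × 13 = 49140.

49140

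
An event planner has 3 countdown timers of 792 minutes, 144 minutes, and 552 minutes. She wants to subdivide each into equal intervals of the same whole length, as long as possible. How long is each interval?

The interval must divide each timer length; the longest such is the gcd.
792 = 2^3 × 3^2 × 11
144 = 2^4 × 3^2
552 = 2^3 × 3 × 23
gcd(792, 144, 552) = 2^3 × 3 = 24.

24 minutes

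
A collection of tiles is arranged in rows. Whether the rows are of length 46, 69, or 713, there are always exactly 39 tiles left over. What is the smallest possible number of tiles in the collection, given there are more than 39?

4317

N − 39 must be a common multiple of 46, 69, and 713.
46 = 2 × 23
69 = 3 × 23
713 = 23 × 31
LCM(46, 69, 713) = 2 × 3 × 23 × 31 = 4278.
Smallest N > 39 is LCM + 39 = 4278 + 39 = 4317.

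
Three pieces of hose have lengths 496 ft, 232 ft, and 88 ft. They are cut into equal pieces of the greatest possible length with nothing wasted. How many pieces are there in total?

102

Piece length = gcd(496, 232, 88).
496 = 2^4 × 31
232 = 2^3 × 29
88 = 2^3 × 11
gcd(496, 232, 88) = 2^3 = 8.
Total pieces = 496/8 + 232/8 + 88/8 = 62 + 29 + 11 = 102.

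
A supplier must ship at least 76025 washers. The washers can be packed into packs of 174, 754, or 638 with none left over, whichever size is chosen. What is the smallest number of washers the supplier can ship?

99528

The number of washers must be a common multiple of 174, 754, and 638, so a multiple of their LCM.
174 = 2 × 3 × 29
754 = 2 × 13 × 29
638 = 2 × 11 × 29
LCM(174, 754, 638) = 2 × 3 × 11 × 13 × 29 = 24882.
Smallest multiple of 24882 that is ≥ 76025: ⌈76025/24882⌉ × 24882 = 4 × 24882 = 99528.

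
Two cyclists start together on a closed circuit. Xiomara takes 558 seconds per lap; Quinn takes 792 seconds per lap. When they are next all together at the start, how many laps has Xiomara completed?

They are all back at their starting positions together after one LCM of the periods.
558 = 2 × 3^2 × 31
792 = 2^3 × 3^2 × 11
LCM(558, 792) = 2^3 × 3^2 × 11 × 31 = 24552.
Laps for period 558: 24552 / 558 = 44.

44 laps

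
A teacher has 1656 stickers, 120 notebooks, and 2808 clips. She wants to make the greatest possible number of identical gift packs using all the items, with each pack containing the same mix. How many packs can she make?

The pack count must divide each quantity, so the greatest is gcd(1656, 120, 2808).
1656 = 2^3 × 3^2 × 23
120 = 2^3 × 3 × 5
2808 = 2^3 × 3^3 × 13
gcd(1656, 120, 2808) = 2^3 × 3 = 24.

24 packs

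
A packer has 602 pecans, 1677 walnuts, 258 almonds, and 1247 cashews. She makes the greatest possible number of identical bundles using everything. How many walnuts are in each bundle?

Number of bundles = gcd(602, 1677, 258, 1247).
602 = 2 × 7 × 43
1677 = 3 × 13 × 43
258 = 2 × 3 × 43
1247 = 29 × 43
gcd(602, 1677, 258, 1247) = 43.
walnuts per bundle = 1677 / 43 = 39.

39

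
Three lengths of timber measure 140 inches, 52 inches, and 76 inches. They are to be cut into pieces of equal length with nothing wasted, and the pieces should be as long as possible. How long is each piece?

Each piece length must divide every original length, so the longest possible is gcd(140, 52, 76).
140 = 2^2 × 5 × 7
52 = 2^2 × 13
76 = 2^2 × 19
gcd(140, 52, 76) = 2^2 = 4.

4 inches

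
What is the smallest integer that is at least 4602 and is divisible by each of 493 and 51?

The integer must be a common multiple of 493 and 51, so a multiple of their LCM.
493 = 17 × 29
51 = 3 × 17
LCM(493, 51) = 3 × 17 × 29 = 1479.
Smallest multiple of 1479 that is ≥ 4602: ⌈4602/1479⌉ × 1479 = 4 × 1479 = 5916.

5916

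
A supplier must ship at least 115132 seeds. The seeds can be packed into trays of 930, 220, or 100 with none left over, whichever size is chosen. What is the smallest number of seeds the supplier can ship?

204600

The number of seeds must be a common multiple of 930, 220, and 100, so a multiple of their LCM.
930 = 2 × 3 × 5 × 31
220 = 2^2 × 5 × 11
100 = 2^2 × 5^2
LCM(930, 220, 100) = 2^2 × 3 × 5^2 × 11 × 31 = 102300.
Smallest multiple of 102300 that is ≥ 115132: ⌈115132/102300⌉ × 102300 = 2 × 102300 = 204600.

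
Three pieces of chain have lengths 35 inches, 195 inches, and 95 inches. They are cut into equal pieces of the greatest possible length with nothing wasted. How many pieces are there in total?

65

Piece length = gcd(35, 195, 95).
35 = 5 × 7
195 = 3 × 5 × 13
95 = 5 × 19
gcd(35, 195, 95) = 5.
Total pieces = 35/5 + 195/5 + 95/5 = 7 + 39 + 19 = 65.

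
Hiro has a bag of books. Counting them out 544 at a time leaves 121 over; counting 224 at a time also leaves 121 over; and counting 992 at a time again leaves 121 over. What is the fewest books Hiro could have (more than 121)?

118169

N − 121 must be a common multiple of 544, 224, and 992.
544 = 2^5 × 17
224 = 2^5 × 7
992 = 2^5 × 31
LCM(544, 224, 992) = 2^5 × 7 × 17 × 31 = 118048.
Smallest N > 121 is LCM + 121 = 118048 + 121 = 118169.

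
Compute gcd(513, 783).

513 = 3^3 × 19
783 = 3^3 × 29
gcd(513, 783) = 3^3 = 27.

27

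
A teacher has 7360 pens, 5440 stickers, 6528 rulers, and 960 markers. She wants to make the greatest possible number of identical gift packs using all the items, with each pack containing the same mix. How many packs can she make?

64 packs

The pack count must divide each quantity, so the greatest is gcd(7360, 5440, 6528, 960).
7360 = 2^6 × 5 × 23
5440 = 2^6 × 5 × 17
6528 = 2^7 × 3 × 17
960 = 2^6 × 3 × 5
gcd(7360, 5440, 6528, 960) = 2^6 = 64.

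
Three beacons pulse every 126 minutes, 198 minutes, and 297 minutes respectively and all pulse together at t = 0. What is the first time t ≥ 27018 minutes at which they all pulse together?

29106 minutes

Joint pulses occur at multiples of LCM(126, 198, 297).
126 = 2 × 3^2 × 7
198 = 2 × 3^2 × 11
297 = 3^3 × 11
LCM(126, 198, 297) = 2 × 3^3 × 7 × 11 = 4158.
Smallest multiple of 4158 that is ≥ 27018: ⌈27018/4158⌉ × 4158 = 7 × 4158 = 29106.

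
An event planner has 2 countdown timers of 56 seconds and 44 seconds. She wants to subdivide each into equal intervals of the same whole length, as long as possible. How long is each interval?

4 seconds

By the Euclidean algorithm:
56 = 1 × 44 + 12
44 = 3 × 12 + 8
12 = 1 × 8 + 4
8 = 2 × 4 + 0
gcd(56, 44) = 4.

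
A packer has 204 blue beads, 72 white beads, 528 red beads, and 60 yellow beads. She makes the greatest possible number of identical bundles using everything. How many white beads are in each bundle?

6

Number of bundles = gcd(204, 72, 528, 60).
204 = 2^2 × 3 × 17
72 = 2^3 × 3^2
528 = 2^4 × 3 × 11
60 = 2^2 × 3 × 5
gcd(204, 72, 528, 60) = 2^2 × 3 = 12.
white beads per bundle = 72 / 12 = 6.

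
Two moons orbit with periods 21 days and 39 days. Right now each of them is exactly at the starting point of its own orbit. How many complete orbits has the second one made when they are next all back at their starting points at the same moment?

The first common completion time is the LCM of the periods.
21 = 3 × 7
39 = 3 × 13
LCM(21, 39) = 3 × 7 × 13 = 273.
Orbits for period 39: 273 / 39 = 7.

7 orbits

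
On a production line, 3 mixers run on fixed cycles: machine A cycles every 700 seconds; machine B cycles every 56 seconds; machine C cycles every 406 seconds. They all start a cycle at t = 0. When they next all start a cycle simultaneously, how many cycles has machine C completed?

They are all back at their starting positions together after one LCM of the periods.
700 = 2^2 × 5^2 × 7
56 = 2^3 × 7
406 = 2 × 7 × 29
LCM(700, 56, 406) = 2^3 × 5^2 × 7 × 29 = 40600.
Cycles for period 406: 40600 / 406 = 100.

100 cycles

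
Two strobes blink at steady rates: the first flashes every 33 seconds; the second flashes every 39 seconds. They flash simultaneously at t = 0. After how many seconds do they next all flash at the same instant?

They coincide at every common multiple of the periods; the first is the LCM.
33 = 3 × 11
39 = 3 × 13
LCM(33, 39) = 3 × 11 × 13 = 429.

429 seconds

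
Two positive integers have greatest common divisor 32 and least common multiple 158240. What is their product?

For any two positive integers, gcd × lcm = product = 32 × 158240 = 5063680.

5063680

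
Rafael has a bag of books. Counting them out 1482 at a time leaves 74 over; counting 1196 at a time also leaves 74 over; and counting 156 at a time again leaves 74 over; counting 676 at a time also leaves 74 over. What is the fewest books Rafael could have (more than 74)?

886310

N − 74 must be a common multiple of 1482, 1196, 156, and 676.
1482 = 2 × 3 × 13 × 19
1196 = 2^2 × 13 × 23
156 = 2^2 × 3 × 13
676 = 2^2 × 13^2
LCM(1482, 1196, 156, 676) = 2^2 × 3 × 13^2 × 19 × 23 = 886236.
Smallest N > 74 is LCM + 74 = 886236 + 74 = 886310.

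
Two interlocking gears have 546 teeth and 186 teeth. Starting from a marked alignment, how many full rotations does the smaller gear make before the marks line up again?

The first common completion time is the LCM of the periods.
546 = 2 × 3 × 7 × 13
186 = 2 × 3 × 31
LCM(546, 186) = 2 × 3 × 7 × 13 × 31 = 16926.
Rotations for period 186: 16926 / 186 = 91.

91 rotations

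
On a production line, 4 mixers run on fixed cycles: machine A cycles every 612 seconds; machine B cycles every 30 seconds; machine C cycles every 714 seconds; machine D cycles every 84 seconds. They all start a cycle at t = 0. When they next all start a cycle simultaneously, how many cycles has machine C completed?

All finish a whole number of cycles simultaneously at t = LCM of the periods.
612 = 2^2 × 3^2 × 17
30 = 2 × 3 × 5
714 = 2 × 3 × 7 × 17
84 = 2^2 × 3 × 7
LCM(612, 30, 714, 84) = 2^2 × 3^2 × 5 × 7 × 17 = 21420.
Cycles for period 714: 21420 / 714 = 30.

30 cycles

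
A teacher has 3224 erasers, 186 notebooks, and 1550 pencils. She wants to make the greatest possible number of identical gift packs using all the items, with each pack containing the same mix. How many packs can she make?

62 packs

The pack count must divide each quantity, so the greatest is gcd(3224, 186, 1550).
3224 = 2^3 × 13 × 31
186 = 2 × 3 × 31
1550 = 2 × 5^2 × 31
gcd(3224, 186, 1550) = 2 × 31 = 62.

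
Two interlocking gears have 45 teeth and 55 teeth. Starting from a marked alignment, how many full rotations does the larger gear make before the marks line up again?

All finish a whole number of cycles simultaneously at t = LCM of the periods.
45 = 3^2 × 5
55 = 5 × 11
LCM(45, 55) = 3^2 × 5 × 11 = 495.
Rotations for period 55: 495 / 55 = 9.

9 rotations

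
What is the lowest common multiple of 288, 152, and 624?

288 = 2^5 × 3^2
152 = 2^3 × 19
624 = 2^4 × 3 × 13
LCM(288, 152, 624) = 2^5 × 3^2 × 13 × 19 = 71136.

71136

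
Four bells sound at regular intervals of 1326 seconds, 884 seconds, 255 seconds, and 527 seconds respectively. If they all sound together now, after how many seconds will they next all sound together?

411060 seconds

The first simultaneous occurrence is after LCM of the individual periods.
1326 = 2 × 3 × 13 × 17
884 = 2^2 × 13 × 17
255 = 3 × 5 × 17
527 = 17 × 31
LCM(1326, 884, 255, 527) = 2^2 × 3 × 5 × 13 × 17 × 31 = 411060.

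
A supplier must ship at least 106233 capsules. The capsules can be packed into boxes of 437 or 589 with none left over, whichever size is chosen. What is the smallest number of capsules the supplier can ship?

108376

The number of capsules must be a common multiple of 437 and 589, so a multiple of their LCM.
437 = 19 × 23
589 = 19 × 31
LCM(437, 589) = 19 × 23 × 31 = 13547.
Smallest multiple of 13547 that is ≥ 106233: ⌈106233/13547⌉ × 13547 = 8 × 13547 = 108376.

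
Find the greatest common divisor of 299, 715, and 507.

13

299 = 13 × 23
715 = 5 × 11 × 13
507 = 3 × 13^2
gcd(299, 715, 507) = 13.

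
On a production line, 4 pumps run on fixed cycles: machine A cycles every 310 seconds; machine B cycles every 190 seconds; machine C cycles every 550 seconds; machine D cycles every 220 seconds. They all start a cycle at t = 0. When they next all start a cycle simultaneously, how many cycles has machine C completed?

1178 cycles

All finish a whole number of cycles simultaneously at t = LCM of the periods.
310 = 2 × 5 × 31
190 = 2 × 5 × 19
550 = 2 × 5^2 × 11
220 = 2^2 × 5 × 11
LCM(310, 190, 550, 220) = 2^2 × 5^2 × 11 × 19 × 31 = 647900.
Cycles for period 550: 647900 / 550 = 1178.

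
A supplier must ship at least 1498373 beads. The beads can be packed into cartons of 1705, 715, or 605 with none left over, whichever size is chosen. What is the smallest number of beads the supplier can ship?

The number of beads must be a common multiple of 1705, 715, and 605, so a multiple of their LCM.
1705 = 5 × 11 × 31
715 = 5 × 11 × 13
605 = 5 × 11^2
LCM(1705, 715, 605) = 5 × 11^2 × 13 × 31 = 243815.
Smallest multiple of 243815 that is ≥ 1498373: ⌈1498373/243815⌉ × 243815 = 7 × 243815 = 1706705.

1706705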